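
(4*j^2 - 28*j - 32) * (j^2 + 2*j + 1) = 4*j^4 - 20*j^3 - 84*j^2 - 92*j - 32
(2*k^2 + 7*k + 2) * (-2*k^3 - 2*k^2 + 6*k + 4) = -4*k^5 - 18*k^4 - 6*k^3 + 46*k^2 + 40*k + 8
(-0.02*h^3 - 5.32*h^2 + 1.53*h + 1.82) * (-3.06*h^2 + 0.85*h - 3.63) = 0.0612*h^5 + 16.2622*h^4 - 9.1312*h^3 + 15.0429*h^2 - 4.0069*h - 6.6066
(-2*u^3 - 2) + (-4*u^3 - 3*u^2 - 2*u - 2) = -6*u^3 - 3*u^2 - 2*u - 4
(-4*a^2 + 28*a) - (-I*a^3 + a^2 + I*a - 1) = I*a^3 - 5*a^2 + 28*a - I*a + 1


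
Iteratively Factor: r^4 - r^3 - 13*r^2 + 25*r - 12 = (r - 1)*(r^3 - 13*r + 12) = (r - 1)*(r + 4)*(r^2 - 4*r + 3) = (r - 1)^2*(r + 4)*(r - 3)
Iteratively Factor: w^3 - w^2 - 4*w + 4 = (w - 1)*(w^2 - 4) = (w - 1)*(w + 2)*(w - 2)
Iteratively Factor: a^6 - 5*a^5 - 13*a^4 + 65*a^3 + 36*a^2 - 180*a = (a - 3)*(a^5 - 2*a^4 - 19*a^3 + 8*a^2 + 60*a) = (a - 3)*(a - 2)*(a^4 - 19*a^2 - 30*a) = (a - 3)*(a - 2)*(a + 3)*(a^3 - 3*a^2 - 10*a) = (a - 5)*(a - 3)*(a - 2)*(a + 3)*(a^2 + 2*a) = a*(a - 5)*(a - 3)*(a - 2)*(a + 3)*(a + 2)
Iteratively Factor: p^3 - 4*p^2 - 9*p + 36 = (p - 3)*(p^2 - p - 12) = (p - 4)*(p - 3)*(p + 3)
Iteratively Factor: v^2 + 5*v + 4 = (v + 4)*(v + 1)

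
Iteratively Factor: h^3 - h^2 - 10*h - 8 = (h + 1)*(h^2 - 2*h - 8) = (h + 1)*(h + 2)*(h - 4)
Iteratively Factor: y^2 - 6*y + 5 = (y - 5)*(y - 1)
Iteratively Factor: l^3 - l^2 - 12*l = (l)*(l^2 - l - 12) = l*(l + 3)*(l - 4)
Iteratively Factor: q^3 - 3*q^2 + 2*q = (q - 2)*(q^2 - q) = q*(q - 2)*(q - 1)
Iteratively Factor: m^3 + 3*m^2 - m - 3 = (m + 1)*(m^2 + 2*m - 3) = (m + 1)*(m + 3)*(m - 1)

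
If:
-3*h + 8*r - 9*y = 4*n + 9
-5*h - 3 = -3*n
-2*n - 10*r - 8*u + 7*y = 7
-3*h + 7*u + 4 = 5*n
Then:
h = -357*y/2383 - 2217/2383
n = -595*y/2383 - 1312/2383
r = 4499*y/4766 + 2387/4766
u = -578*y/2383 - 3249/2383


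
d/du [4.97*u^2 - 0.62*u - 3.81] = 9.94*u - 0.62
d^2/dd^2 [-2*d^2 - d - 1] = -4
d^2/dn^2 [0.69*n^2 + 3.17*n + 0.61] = 1.38000000000000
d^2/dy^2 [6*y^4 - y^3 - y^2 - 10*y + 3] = 72*y^2 - 6*y - 2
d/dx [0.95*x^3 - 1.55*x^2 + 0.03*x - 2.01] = 2.85*x^2 - 3.1*x + 0.03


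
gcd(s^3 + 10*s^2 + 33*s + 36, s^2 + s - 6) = s + 3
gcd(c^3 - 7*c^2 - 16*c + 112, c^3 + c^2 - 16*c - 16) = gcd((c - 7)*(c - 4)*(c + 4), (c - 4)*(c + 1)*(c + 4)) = c^2 - 16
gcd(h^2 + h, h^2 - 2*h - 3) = h + 1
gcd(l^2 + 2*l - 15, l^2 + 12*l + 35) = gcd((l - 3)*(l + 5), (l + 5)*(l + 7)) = l + 5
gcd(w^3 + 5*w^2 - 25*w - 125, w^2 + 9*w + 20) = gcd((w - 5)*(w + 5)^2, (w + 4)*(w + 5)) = w + 5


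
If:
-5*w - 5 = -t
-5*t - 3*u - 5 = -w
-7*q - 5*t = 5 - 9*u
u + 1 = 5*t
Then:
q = -662/231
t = -5/33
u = -58/33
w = -34/33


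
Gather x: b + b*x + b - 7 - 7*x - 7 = 2*b + x*(b - 7) - 14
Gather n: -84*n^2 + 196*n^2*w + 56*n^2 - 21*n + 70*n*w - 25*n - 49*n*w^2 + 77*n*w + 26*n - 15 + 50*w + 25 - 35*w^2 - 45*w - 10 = n^2*(196*w - 28) + n*(-49*w^2 + 147*w - 20) - 35*w^2 + 5*w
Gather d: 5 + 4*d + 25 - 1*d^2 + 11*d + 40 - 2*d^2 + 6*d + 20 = -3*d^2 + 21*d + 90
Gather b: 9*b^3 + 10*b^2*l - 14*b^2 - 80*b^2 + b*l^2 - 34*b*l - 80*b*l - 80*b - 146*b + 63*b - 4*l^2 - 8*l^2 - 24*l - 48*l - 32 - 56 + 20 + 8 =9*b^3 + b^2*(10*l - 94) + b*(l^2 - 114*l - 163) - 12*l^2 - 72*l - 60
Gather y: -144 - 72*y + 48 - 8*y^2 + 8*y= -8*y^2 - 64*y - 96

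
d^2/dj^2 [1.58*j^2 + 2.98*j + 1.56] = 3.16000000000000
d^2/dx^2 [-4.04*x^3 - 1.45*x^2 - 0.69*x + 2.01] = -24.24*x - 2.9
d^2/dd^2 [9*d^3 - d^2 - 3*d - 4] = 54*d - 2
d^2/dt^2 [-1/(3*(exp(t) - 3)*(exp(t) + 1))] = 2*(-2*exp(3*t) + 3*exp(2*t) - 8*exp(t) + 3)*exp(t)/(3*(exp(6*t) - 6*exp(5*t) + 3*exp(4*t) + 28*exp(3*t) - 9*exp(2*t) - 54*exp(t) - 27))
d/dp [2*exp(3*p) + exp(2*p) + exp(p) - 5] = (6*exp(2*p) + 2*exp(p) + 1)*exp(p)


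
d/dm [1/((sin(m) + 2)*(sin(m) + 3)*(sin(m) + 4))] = (-18*sin(m) + 3*cos(m)^2 - 29)*cos(m)/((sin(m) + 2)^2*(sin(m) + 3)^2*(sin(m) + 4)^2)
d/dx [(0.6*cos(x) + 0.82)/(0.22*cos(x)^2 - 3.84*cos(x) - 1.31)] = (0.132*cos(x)^2 + 0.3608*cos(x) - 2.3628)*sin(x)/(0.0484*cos(x)^4 - 1.6896*cos(x)^3 + 14.1692*cos(x)^2 + 10.0608*cos(x) + 1.7161)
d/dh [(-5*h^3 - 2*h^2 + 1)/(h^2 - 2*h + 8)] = (-5*h^4 + 20*h^3 - 116*h^2 - 34*h + 2)/(h^4 - 4*h^3 + 20*h^2 - 32*h + 64)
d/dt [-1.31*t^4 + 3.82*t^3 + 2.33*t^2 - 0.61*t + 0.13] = -5.24*t^3 + 11.46*t^2 + 4.66*t - 0.61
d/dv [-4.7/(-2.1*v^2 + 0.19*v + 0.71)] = (0.893 - 19.74*v)/(-2.1*v^2 + 0.19*v + 0.71)^2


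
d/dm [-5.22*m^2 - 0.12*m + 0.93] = -10.44*m - 0.12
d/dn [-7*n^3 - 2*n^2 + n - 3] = -21*n^2 - 4*n + 1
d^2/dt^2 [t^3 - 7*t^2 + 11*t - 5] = 6*t - 14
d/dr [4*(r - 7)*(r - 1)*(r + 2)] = 12*r^2 - 48*r - 36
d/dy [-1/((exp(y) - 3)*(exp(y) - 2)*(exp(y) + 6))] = ((exp(y) - 3)*(exp(y) - 2) + (exp(y) - 3)*(exp(y) + 6) + (exp(y) - 2)*(exp(y) + 6))*exp(y)/((exp(y) - 3)^2*(exp(y) - 2)^2*(exp(y) + 6)^2)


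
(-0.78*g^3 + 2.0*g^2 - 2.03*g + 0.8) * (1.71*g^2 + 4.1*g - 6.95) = -1.3338*g^5 + 0.222*g^4 + 10.1497*g^3 - 20.855*g^2 + 17.3885*g - 5.56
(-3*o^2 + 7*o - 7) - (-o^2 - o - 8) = -2*o^2 + 8*o + 1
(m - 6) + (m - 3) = 2*m - 9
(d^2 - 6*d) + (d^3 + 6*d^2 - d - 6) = d^3 + 7*d^2 - 7*d - 6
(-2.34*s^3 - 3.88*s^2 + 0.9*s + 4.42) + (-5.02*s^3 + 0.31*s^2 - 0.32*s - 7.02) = -7.36*s^3 - 3.57*s^2 + 0.58*s - 2.6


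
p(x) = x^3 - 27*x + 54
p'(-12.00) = 405.00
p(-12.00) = -1350.00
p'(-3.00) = 0.00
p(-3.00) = 108.00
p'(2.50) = -8.25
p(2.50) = 2.12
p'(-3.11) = 2.02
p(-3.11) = 107.89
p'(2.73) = -4.64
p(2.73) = 0.64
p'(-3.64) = 12.75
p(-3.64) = 104.05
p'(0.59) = -25.96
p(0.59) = 38.28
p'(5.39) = 60.16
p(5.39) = 65.06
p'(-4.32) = 28.99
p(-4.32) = 90.02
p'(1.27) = -22.16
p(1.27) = 21.76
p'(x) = 3*x^2 - 27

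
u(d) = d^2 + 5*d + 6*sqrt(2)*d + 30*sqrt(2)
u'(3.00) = 19.49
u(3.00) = 91.88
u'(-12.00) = -10.51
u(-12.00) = 24.60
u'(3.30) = 20.09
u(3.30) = 97.82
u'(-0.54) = 12.41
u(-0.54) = 35.44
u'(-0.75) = 11.99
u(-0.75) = 32.87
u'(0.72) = 14.93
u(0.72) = 52.65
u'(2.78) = 19.05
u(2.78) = 87.64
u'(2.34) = 18.17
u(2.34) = 79.46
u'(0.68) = 14.85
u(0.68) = 52.06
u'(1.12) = 15.73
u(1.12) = 58.78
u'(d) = 2*d + 5 + 6*sqrt(2)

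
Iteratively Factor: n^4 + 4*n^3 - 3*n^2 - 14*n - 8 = (n + 1)*(n^3 + 3*n^2 - 6*n - 8) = (n - 2)*(n + 1)*(n^2 + 5*n + 4) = (n - 2)*(n + 1)^2*(n + 4)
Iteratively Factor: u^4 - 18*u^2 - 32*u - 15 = (u + 1)*(u^3 - u^2 - 17*u - 15) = (u + 1)*(u + 3)*(u^2 - 4*u - 5) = (u - 5)*(u + 1)*(u + 3)*(u + 1)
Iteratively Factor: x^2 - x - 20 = (x + 4)*(x - 5)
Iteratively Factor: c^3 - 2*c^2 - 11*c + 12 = (c + 3)*(c^2 - 5*c + 4) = (c - 1)*(c + 3)*(c - 4)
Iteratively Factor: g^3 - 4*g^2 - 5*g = (g - 5)*(g^2 + g) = g*(g - 5)*(g + 1)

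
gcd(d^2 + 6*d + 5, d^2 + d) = d + 1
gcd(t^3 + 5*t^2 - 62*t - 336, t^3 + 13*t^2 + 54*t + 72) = t + 6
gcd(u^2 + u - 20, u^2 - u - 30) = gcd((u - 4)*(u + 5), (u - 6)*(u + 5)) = u + 5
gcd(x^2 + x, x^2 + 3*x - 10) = 1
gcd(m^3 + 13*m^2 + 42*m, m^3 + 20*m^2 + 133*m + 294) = m^2 + 13*m + 42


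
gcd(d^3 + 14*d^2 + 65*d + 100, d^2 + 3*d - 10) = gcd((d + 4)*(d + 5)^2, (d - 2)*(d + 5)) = d + 5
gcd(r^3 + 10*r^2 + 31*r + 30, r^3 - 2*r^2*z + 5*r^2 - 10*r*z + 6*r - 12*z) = r^2 + 5*r + 6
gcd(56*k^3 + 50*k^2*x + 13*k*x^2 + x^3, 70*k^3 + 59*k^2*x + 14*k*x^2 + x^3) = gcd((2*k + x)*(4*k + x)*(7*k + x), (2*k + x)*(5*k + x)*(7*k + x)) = 14*k^2 + 9*k*x + x^2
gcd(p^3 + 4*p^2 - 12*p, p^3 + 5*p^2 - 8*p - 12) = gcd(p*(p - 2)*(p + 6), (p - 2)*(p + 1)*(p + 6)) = p^2 + 4*p - 12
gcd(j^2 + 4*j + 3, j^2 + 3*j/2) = 1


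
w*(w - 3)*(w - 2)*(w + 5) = w^4 - 19*w^2 + 30*w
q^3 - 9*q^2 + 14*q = q*(q - 7)*(q - 2)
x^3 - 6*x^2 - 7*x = x*(x - 7)*(x + 1)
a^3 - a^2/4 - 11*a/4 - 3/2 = (a - 2)*(a + 3/4)*(a + 1)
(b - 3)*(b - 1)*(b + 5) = b^3 + b^2 - 17*b + 15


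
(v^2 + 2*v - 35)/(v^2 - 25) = (v + 7)/(v + 5)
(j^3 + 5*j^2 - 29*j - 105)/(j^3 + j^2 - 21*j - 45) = (j + 7)/(j + 3)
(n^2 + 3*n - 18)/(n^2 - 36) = (n - 3)/(n - 6)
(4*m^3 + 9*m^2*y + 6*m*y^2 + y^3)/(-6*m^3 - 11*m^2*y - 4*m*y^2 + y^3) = (4*m + y)/(-6*m + y)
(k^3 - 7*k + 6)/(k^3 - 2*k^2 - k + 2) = (k + 3)/(k + 1)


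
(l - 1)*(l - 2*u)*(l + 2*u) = l^3 - l^2 - 4*l*u^2 + 4*u^2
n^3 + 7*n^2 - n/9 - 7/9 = (n - 1/3)*(n + 1/3)*(n + 7)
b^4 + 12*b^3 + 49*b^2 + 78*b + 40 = (b + 1)*(b + 2)*(b + 4)*(b + 5)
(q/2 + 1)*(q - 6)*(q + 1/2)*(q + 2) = q^4/2 - 3*q^3/4 - 21*q^2/2 - 17*q - 6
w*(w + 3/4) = w^2 + 3*w/4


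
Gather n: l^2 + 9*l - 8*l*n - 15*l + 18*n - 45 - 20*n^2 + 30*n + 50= l^2 - 6*l - 20*n^2 + n*(48 - 8*l) + 5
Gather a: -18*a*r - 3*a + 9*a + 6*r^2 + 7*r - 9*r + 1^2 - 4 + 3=a*(6 - 18*r) + 6*r^2 - 2*r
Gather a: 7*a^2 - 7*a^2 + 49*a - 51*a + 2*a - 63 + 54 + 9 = 0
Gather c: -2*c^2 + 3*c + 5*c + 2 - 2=-2*c^2 + 8*c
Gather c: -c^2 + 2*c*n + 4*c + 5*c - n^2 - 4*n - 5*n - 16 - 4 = -c^2 + c*(2*n + 9) - n^2 - 9*n - 20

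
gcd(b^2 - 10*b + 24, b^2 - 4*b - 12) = b - 6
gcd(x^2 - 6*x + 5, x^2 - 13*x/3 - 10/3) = x - 5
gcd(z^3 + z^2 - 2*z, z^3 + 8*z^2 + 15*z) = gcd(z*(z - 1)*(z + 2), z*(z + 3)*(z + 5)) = z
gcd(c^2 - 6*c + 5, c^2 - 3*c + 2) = c - 1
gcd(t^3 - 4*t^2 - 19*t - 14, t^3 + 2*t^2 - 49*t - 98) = t^2 - 5*t - 14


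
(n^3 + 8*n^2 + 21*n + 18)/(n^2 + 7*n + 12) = (n^2 + 5*n + 6)/(n + 4)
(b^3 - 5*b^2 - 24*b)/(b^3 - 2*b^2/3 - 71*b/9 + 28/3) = 9*b*(b - 8)/(9*b^2 - 33*b + 28)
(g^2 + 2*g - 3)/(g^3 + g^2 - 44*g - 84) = (g^2 + 2*g - 3)/(g^3 + g^2 - 44*g - 84)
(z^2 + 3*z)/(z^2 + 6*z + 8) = z*(z + 3)/(z^2 + 6*z + 8)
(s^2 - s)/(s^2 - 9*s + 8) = s/(s - 8)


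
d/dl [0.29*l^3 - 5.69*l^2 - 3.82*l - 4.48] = 0.87*l^2 - 11.38*l - 3.82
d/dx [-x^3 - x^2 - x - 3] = -3*x^2 - 2*x - 1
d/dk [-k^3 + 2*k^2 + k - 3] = -3*k^2 + 4*k + 1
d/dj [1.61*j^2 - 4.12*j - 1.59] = 3.22*j - 4.12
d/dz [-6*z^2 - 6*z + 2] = -12*z - 6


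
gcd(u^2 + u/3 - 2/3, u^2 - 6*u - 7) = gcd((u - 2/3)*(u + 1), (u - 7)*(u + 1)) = u + 1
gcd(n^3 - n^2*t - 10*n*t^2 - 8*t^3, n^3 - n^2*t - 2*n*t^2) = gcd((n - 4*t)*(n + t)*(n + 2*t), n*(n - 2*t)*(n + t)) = n + t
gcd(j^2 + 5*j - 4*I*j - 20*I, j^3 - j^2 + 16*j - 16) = j - 4*I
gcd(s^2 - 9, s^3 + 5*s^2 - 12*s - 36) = s - 3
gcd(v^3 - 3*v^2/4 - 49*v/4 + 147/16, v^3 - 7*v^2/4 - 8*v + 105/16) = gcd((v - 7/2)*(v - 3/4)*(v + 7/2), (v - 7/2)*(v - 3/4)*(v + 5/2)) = v^2 - 17*v/4 + 21/8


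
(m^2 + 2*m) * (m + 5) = m^3 + 7*m^2 + 10*m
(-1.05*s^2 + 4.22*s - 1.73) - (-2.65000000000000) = -1.05*s^2 + 4.22*s + 0.92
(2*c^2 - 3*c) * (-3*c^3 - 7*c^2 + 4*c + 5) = -6*c^5 - 5*c^4 + 29*c^3 - 2*c^2 - 15*c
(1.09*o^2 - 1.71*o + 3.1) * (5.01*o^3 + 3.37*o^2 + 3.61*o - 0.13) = 5.4609*o^5 - 4.8938*o^4 + 13.7032*o^3 + 4.1322*o^2 + 11.4133*o - 0.403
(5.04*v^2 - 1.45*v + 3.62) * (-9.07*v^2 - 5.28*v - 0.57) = -45.7128*v^4 - 13.4597*v^3 - 28.0502*v^2 - 18.2871*v - 2.0634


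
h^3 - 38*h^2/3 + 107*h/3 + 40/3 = (h - 8)*(h - 5)*(h + 1/3)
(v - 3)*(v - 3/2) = v^2 - 9*v/2 + 9/2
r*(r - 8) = r^2 - 8*r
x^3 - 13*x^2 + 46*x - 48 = (x - 8)*(x - 3)*(x - 2)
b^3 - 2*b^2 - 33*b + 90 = (b - 5)*(b - 3)*(b + 6)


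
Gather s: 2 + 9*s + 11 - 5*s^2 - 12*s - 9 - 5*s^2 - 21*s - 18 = -10*s^2 - 24*s - 14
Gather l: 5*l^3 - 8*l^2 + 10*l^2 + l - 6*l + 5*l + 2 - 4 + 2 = 5*l^3 + 2*l^2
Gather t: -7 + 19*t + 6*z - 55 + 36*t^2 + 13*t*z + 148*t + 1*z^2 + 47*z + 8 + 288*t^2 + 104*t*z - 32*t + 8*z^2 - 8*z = 324*t^2 + t*(117*z + 135) + 9*z^2 + 45*z - 54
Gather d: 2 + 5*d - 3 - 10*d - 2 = -5*d - 3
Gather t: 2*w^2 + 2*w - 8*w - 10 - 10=2*w^2 - 6*w - 20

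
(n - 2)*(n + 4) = n^2 + 2*n - 8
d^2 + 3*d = d*(d + 3)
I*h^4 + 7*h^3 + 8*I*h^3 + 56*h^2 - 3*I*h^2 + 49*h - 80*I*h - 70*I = (h + 7)*(h - 5*I)*(h - 2*I)*(I*h + I)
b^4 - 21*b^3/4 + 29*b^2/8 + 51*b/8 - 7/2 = (b - 4)*(b - 7/4)*(b - 1/2)*(b + 1)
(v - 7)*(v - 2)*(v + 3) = v^3 - 6*v^2 - 13*v + 42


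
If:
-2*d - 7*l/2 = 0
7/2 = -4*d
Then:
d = -7/8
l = 1/2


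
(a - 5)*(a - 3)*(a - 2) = a^3 - 10*a^2 + 31*a - 30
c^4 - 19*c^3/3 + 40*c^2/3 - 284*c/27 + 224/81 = (c - 8/3)*(c - 7/3)*(c - 2/3)^2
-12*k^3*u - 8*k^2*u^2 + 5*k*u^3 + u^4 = u*(-2*k + u)*(k + u)*(6*k + u)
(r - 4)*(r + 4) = r^2 - 16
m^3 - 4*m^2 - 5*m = m*(m - 5)*(m + 1)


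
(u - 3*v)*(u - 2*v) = u^2 - 5*u*v + 6*v^2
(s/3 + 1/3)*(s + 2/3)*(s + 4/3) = s^3/3 + s^2 + 26*s/27 + 8/27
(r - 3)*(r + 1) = r^2 - 2*r - 3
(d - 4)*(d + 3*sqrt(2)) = d^2 - 4*d + 3*sqrt(2)*d - 12*sqrt(2)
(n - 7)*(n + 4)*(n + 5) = n^3 + 2*n^2 - 43*n - 140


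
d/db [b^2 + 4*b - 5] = 2*b + 4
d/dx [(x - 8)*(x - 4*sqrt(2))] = 2*x - 8 - 4*sqrt(2)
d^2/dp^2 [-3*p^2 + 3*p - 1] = -6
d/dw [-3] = 0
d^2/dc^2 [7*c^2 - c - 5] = 14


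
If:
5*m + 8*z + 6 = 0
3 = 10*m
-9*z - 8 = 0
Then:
No Solution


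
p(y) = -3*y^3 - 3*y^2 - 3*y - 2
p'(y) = -9*y^2 - 6*y - 3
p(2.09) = -48.76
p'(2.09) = -54.85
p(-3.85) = 136.28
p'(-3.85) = -113.30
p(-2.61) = 38.73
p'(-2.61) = -48.65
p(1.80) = -34.62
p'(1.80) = -42.96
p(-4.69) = 255.57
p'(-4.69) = -172.82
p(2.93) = -112.01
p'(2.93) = -97.84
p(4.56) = -362.52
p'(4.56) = -217.50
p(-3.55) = 105.06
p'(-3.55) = -95.12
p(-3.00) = 61.00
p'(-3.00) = -66.00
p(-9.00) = 1969.00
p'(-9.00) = -678.00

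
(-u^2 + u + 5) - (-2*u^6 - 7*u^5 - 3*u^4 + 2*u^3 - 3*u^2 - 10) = 2*u^6 + 7*u^5 + 3*u^4 - 2*u^3 + 2*u^2 + u + 15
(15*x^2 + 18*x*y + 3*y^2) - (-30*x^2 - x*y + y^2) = 45*x^2 + 19*x*y + 2*y^2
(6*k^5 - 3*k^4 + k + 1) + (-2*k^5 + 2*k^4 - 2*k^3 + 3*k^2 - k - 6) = 4*k^5 - k^4 - 2*k^3 + 3*k^2 - 5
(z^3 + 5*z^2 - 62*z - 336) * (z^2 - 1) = z^5 + 5*z^4 - 63*z^3 - 341*z^2 + 62*z + 336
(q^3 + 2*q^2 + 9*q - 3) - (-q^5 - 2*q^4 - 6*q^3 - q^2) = q^5 + 2*q^4 + 7*q^3 + 3*q^2 + 9*q - 3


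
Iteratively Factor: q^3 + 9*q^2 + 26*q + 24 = (q + 2)*(q^2 + 7*q + 12) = (q + 2)*(q + 3)*(q + 4)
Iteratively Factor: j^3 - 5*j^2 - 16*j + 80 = (j - 4)*(j^2 - j - 20) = (j - 5)*(j - 4)*(j + 4)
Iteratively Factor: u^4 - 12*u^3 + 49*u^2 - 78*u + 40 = (u - 4)*(u^3 - 8*u^2 + 17*u - 10) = (u - 4)*(u - 2)*(u^2 - 6*u + 5) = (u - 5)*(u - 4)*(u - 2)*(u - 1)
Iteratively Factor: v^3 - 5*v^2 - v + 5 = (v + 1)*(v^2 - 6*v + 5) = (v - 1)*(v + 1)*(v - 5)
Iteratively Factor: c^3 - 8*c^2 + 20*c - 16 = (c - 4)*(c^2 - 4*c + 4) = (c - 4)*(c - 2)*(c - 2)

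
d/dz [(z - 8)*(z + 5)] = 2*z - 3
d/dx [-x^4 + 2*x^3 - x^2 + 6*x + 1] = -4*x^3 + 6*x^2 - 2*x + 6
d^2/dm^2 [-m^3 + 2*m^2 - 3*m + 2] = 4 - 6*m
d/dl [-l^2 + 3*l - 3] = 3 - 2*l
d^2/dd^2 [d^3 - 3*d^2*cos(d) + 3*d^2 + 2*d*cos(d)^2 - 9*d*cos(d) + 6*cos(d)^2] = 3*d^2*cos(d) + 12*d*sin(d) + 9*d*cos(d) - 4*d*cos(2*d) + 6*d + 18*sin(d) - 4*sin(2*d) - 6*cos(d) - 12*cos(2*d) + 6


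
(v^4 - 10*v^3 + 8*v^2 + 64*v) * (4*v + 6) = 4*v^5 - 34*v^4 - 28*v^3 + 304*v^2 + 384*v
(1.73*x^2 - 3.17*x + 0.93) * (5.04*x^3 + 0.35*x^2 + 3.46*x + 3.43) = 8.7192*x^5 - 15.3713*x^4 + 9.5635*x^3 - 4.7088*x^2 - 7.6553*x + 3.1899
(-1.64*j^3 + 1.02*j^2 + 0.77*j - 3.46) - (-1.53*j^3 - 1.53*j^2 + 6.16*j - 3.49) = -0.11*j^3 + 2.55*j^2 - 5.39*j + 0.0300000000000002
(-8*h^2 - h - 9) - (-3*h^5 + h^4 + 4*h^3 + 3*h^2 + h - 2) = 3*h^5 - h^4 - 4*h^3 - 11*h^2 - 2*h - 7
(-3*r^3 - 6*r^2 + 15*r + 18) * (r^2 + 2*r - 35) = -3*r^5 - 12*r^4 + 108*r^3 + 258*r^2 - 489*r - 630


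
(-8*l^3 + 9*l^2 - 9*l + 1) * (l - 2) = -8*l^4 + 25*l^3 - 27*l^2 + 19*l - 2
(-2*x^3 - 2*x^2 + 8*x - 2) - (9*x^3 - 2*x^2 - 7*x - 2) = -11*x^3 + 15*x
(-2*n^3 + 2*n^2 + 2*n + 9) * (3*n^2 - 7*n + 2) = -6*n^5 + 20*n^4 - 12*n^3 + 17*n^2 - 59*n + 18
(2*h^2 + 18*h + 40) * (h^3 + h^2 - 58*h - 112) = 2*h^5 + 20*h^4 - 58*h^3 - 1228*h^2 - 4336*h - 4480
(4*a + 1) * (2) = 8*a + 2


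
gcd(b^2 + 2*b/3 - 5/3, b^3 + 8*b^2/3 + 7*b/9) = 1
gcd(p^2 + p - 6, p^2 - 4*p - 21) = p + 3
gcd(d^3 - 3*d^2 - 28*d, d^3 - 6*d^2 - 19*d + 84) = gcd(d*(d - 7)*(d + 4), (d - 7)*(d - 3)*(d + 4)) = d^2 - 3*d - 28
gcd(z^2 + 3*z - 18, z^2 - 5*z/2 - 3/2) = z - 3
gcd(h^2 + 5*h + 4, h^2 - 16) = h + 4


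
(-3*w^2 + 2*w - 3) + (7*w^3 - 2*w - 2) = 7*w^3 - 3*w^2 - 5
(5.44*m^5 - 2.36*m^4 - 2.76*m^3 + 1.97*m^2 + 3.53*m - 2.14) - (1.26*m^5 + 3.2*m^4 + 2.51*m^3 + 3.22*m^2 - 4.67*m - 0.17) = 4.18*m^5 - 5.56*m^4 - 5.27*m^3 - 1.25*m^2 + 8.2*m - 1.97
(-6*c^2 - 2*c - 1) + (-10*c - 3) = -6*c^2 - 12*c - 4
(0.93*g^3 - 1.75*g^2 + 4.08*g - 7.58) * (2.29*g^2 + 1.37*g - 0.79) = 2.1297*g^5 - 2.7334*g^4 + 6.211*g^3 - 10.3861*g^2 - 13.6078*g + 5.9882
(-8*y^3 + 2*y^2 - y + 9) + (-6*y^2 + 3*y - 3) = -8*y^3 - 4*y^2 + 2*y + 6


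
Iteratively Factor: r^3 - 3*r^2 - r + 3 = (r + 1)*(r^2 - 4*r + 3) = (r - 3)*(r + 1)*(r - 1)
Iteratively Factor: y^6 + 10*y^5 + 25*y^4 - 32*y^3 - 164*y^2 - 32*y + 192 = (y + 3)*(y^5 + 7*y^4 + 4*y^3 - 44*y^2 - 32*y + 64) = (y + 3)*(y + 4)*(y^4 + 3*y^3 - 8*y^2 - 12*y + 16) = (y + 2)*(y + 3)*(y + 4)*(y^3 + y^2 - 10*y + 8) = (y + 2)*(y + 3)*(y + 4)^2*(y^2 - 3*y + 2) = (y - 2)*(y + 2)*(y + 3)*(y + 4)^2*(y - 1)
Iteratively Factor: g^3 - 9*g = (g - 3)*(g^2 + 3*g) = g*(g - 3)*(g + 3)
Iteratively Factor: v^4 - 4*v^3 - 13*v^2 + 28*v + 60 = (v - 3)*(v^3 - v^2 - 16*v - 20) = (v - 5)*(v - 3)*(v^2 + 4*v + 4) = (v - 5)*(v - 3)*(v + 2)*(v + 2)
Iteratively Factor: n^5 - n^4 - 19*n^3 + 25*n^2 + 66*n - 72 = (n - 3)*(n^4 + 2*n^3 - 13*n^2 - 14*n + 24) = (n - 3)*(n + 4)*(n^3 - 2*n^2 - 5*n + 6) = (n - 3)*(n - 1)*(n + 4)*(n^2 - n - 6) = (n - 3)*(n - 1)*(n + 2)*(n + 4)*(n - 3)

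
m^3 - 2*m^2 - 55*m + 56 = (m - 8)*(m - 1)*(m + 7)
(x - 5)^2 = x^2 - 10*x + 25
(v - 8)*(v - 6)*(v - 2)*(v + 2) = v^4 - 14*v^3 + 44*v^2 + 56*v - 192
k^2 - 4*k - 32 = (k - 8)*(k + 4)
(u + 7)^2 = u^2 + 14*u + 49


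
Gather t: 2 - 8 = -6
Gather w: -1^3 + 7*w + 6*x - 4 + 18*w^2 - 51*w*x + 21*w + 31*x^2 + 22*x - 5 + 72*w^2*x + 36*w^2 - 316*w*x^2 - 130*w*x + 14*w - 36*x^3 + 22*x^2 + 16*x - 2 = w^2*(72*x + 54) + w*(-316*x^2 - 181*x + 42) - 36*x^3 + 53*x^2 + 44*x - 12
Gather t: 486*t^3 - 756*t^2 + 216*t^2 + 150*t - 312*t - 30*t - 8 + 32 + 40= 486*t^3 - 540*t^2 - 192*t + 64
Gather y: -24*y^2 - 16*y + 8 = -24*y^2 - 16*y + 8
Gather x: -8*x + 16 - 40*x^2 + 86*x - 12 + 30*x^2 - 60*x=-10*x^2 + 18*x + 4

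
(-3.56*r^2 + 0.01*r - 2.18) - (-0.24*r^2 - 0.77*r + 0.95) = -3.32*r^2 + 0.78*r - 3.13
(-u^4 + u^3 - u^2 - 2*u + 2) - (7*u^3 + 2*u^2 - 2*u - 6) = -u^4 - 6*u^3 - 3*u^2 + 8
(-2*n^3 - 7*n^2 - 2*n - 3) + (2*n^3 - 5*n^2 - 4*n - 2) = -12*n^2 - 6*n - 5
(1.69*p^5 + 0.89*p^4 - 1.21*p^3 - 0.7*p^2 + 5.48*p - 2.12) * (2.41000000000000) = 4.0729*p^5 + 2.1449*p^4 - 2.9161*p^3 - 1.687*p^2 + 13.2068*p - 5.1092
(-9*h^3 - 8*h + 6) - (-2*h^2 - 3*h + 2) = -9*h^3 + 2*h^2 - 5*h + 4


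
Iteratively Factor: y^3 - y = (y - 1)*(y^2 + y) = y*(y - 1)*(y + 1)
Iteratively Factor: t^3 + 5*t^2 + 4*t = (t + 4)*(t^2 + t) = t*(t + 4)*(t + 1)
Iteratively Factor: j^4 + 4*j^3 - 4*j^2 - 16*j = (j + 2)*(j^3 + 2*j^2 - 8*j) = (j + 2)*(j + 4)*(j^2 - 2*j) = (j - 2)*(j + 2)*(j + 4)*(j)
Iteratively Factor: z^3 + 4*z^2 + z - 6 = (z + 2)*(z^2 + 2*z - 3) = (z + 2)*(z + 3)*(z - 1)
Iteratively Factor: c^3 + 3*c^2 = (c)*(c^2 + 3*c) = c*(c + 3)*(c)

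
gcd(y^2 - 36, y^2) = 1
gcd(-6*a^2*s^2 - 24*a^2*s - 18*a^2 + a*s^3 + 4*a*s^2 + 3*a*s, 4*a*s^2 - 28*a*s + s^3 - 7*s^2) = 1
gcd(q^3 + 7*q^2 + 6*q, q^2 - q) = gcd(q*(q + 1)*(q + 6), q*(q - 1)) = q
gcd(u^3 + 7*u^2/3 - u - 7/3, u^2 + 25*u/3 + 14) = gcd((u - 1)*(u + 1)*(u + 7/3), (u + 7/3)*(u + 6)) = u + 7/3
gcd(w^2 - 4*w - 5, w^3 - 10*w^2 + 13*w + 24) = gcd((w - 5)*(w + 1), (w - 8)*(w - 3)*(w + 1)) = w + 1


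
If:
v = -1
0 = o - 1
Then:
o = 1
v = -1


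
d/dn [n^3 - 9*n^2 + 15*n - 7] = 3*n^2 - 18*n + 15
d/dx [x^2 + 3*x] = 2*x + 3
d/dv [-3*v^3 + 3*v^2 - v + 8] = -9*v^2 + 6*v - 1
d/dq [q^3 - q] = 3*q^2 - 1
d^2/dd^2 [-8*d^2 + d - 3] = -16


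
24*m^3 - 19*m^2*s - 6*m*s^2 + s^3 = (-8*m + s)*(-m + s)*(3*m + s)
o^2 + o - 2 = (o - 1)*(o + 2)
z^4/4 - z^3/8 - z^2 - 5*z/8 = z*(z/4 + 1/4)*(z - 5/2)*(z + 1)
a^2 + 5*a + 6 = (a + 2)*(a + 3)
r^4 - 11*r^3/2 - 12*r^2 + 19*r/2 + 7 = (r - 7)*(r - 1)*(r + 1/2)*(r + 2)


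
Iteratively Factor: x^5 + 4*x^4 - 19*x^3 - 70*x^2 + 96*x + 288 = (x + 4)*(x^4 - 19*x^2 + 6*x + 72) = (x + 4)^2*(x^3 - 4*x^2 - 3*x + 18) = (x - 3)*(x + 4)^2*(x^2 - x - 6) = (x - 3)^2*(x + 4)^2*(x + 2)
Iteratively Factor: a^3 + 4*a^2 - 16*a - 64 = (a - 4)*(a^2 + 8*a + 16) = (a - 4)*(a + 4)*(a + 4)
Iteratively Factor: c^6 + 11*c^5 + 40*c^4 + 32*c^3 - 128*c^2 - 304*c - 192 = (c + 3)*(c^5 + 8*c^4 + 16*c^3 - 16*c^2 - 80*c - 64) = (c + 2)*(c + 3)*(c^4 + 6*c^3 + 4*c^2 - 24*c - 32) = (c + 2)^2*(c + 3)*(c^3 + 4*c^2 - 4*c - 16) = (c + 2)^2*(c + 3)*(c + 4)*(c^2 - 4) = (c - 2)*(c + 2)^2*(c + 3)*(c + 4)*(c + 2)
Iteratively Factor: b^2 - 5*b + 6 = (b - 2)*(b - 3)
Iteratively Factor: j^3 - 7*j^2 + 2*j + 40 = (j - 5)*(j^2 - 2*j - 8) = (j - 5)*(j + 2)*(j - 4)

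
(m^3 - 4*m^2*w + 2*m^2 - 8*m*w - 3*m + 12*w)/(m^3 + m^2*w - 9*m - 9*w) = (m^2 - 4*m*w - m + 4*w)/(m^2 + m*w - 3*m - 3*w)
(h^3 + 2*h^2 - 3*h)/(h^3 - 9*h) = (h - 1)/(h - 3)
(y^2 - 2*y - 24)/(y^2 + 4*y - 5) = (y^2 - 2*y - 24)/(y^2 + 4*y - 5)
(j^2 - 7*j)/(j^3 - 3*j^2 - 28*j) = 1/(j + 4)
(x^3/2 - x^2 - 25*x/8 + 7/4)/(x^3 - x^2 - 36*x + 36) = (x^3/2 - x^2 - 25*x/8 + 7/4)/(x^3 - x^2 - 36*x + 36)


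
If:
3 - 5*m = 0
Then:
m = 3/5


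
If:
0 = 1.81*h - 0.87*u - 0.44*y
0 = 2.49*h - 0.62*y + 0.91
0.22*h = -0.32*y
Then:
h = -0.31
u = -0.76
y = 0.21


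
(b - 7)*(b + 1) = b^2 - 6*b - 7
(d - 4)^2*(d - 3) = d^3 - 11*d^2 + 40*d - 48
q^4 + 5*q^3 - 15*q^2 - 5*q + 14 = (q - 2)*(q - 1)*(q + 1)*(q + 7)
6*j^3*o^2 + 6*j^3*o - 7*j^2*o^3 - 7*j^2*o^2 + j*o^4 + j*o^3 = o*(-6*j + o)*(-j + o)*(j*o + j)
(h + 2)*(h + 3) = h^2 + 5*h + 6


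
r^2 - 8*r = r*(r - 8)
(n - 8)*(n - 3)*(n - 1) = n^3 - 12*n^2 + 35*n - 24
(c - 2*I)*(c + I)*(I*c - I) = I*c^3 + c^2 - I*c^2 - c + 2*I*c - 2*I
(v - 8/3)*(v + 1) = v^2 - 5*v/3 - 8/3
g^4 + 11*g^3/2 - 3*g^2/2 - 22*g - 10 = (g - 2)*(g + 5)*(sqrt(2)*g/2 + sqrt(2))*(sqrt(2)*g + sqrt(2)/2)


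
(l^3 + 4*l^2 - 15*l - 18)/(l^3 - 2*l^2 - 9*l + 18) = (l^2 + 7*l + 6)/(l^2 + l - 6)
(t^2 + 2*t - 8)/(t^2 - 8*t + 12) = (t + 4)/(t - 6)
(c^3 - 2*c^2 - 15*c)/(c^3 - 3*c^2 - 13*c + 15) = c/(c - 1)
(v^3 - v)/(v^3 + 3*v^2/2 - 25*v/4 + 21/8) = 8*v*(v^2 - 1)/(8*v^3 + 12*v^2 - 50*v + 21)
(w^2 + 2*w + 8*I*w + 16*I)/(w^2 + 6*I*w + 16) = (w + 2)/(w - 2*I)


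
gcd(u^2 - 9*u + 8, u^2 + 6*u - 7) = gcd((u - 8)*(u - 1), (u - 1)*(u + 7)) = u - 1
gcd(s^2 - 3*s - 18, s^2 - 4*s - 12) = s - 6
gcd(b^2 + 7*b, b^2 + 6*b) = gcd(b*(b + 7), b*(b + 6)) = b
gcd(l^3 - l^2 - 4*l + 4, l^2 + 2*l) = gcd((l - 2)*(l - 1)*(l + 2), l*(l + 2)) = l + 2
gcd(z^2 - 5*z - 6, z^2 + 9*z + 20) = 1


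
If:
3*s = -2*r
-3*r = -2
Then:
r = 2/3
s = -4/9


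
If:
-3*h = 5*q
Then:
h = -5*q/3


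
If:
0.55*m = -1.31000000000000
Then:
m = -2.38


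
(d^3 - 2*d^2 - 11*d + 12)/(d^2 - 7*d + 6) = (d^2 - d - 12)/(d - 6)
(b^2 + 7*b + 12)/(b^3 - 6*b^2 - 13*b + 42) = (b + 4)/(b^2 - 9*b + 14)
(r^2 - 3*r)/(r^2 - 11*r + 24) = r/(r - 8)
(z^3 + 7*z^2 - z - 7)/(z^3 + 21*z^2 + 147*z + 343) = (z^2 - 1)/(z^2 + 14*z + 49)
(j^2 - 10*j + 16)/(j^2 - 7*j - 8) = (j - 2)/(j + 1)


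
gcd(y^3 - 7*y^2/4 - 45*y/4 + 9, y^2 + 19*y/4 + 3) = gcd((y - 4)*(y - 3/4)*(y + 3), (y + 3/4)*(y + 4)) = 1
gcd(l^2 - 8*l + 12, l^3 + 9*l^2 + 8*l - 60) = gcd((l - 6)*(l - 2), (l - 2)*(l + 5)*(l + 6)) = l - 2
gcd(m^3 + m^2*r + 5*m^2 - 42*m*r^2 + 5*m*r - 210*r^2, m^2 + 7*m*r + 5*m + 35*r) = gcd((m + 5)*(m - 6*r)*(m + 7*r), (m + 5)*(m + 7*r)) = m^2 + 7*m*r + 5*m + 35*r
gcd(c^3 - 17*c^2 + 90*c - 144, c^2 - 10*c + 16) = c - 8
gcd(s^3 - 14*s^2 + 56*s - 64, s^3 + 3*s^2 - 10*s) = s - 2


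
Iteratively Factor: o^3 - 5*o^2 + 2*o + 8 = (o + 1)*(o^2 - 6*o + 8) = (o - 2)*(o + 1)*(o - 4)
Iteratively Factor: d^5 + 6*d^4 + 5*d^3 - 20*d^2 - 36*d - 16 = (d + 4)*(d^4 + 2*d^3 - 3*d^2 - 8*d - 4) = (d + 1)*(d + 4)*(d^3 + d^2 - 4*d - 4) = (d + 1)*(d + 2)*(d + 4)*(d^2 - d - 2) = (d - 2)*(d + 1)*(d + 2)*(d + 4)*(d + 1)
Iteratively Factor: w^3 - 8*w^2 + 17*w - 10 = (w - 2)*(w^2 - 6*w + 5) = (w - 5)*(w - 2)*(w - 1)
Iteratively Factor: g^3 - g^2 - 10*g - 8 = (g - 4)*(g^2 + 3*g + 2) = (g - 4)*(g + 1)*(g + 2)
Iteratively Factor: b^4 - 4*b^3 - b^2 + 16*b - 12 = (b - 3)*(b^3 - b^2 - 4*b + 4) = (b - 3)*(b - 1)*(b^2 - 4) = (b - 3)*(b - 2)*(b - 1)*(b + 2)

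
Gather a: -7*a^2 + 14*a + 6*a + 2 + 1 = -7*a^2 + 20*a + 3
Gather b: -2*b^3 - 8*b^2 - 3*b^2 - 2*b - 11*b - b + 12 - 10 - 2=-2*b^3 - 11*b^2 - 14*b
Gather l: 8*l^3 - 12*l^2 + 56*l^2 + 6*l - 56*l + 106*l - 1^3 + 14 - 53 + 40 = 8*l^3 + 44*l^2 + 56*l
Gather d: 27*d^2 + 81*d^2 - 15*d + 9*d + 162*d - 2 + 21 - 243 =108*d^2 + 156*d - 224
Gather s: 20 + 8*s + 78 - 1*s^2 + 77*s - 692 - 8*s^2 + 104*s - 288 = -9*s^2 + 189*s - 882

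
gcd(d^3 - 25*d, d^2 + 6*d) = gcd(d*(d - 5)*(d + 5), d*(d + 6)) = d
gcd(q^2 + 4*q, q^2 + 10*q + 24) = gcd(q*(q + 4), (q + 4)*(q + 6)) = q + 4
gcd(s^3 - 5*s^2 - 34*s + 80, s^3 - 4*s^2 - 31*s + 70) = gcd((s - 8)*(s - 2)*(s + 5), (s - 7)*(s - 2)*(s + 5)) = s^2 + 3*s - 10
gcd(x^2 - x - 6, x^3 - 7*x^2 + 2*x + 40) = x + 2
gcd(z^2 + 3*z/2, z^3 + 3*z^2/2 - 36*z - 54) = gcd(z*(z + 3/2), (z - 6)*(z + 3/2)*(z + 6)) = z + 3/2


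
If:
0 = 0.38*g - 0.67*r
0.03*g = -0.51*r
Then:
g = 0.00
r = 0.00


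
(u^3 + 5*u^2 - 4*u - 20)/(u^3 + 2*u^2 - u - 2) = (u^2 + 3*u - 10)/(u^2 - 1)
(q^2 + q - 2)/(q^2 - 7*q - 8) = (-q^2 - q + 2)/(-q^2 + 7*q + 8)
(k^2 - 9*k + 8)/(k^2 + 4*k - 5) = (k - 8)/(k + 5)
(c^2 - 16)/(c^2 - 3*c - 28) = (c - 4)/(c - 7)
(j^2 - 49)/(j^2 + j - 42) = (j - 7)/(j - 6)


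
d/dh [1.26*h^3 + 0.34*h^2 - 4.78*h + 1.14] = 3.78*h^2 + 0.68*h - 4.78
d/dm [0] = 0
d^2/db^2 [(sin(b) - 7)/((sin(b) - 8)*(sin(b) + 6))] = (-sin(b)^5 + 26*sin(b)^4 - 328*sin(b)^3 + 1426*sin(b)^2 - 2604*sin(b) - 920)/((sin(b) - 8)^3*(sin(b) + 6)^3)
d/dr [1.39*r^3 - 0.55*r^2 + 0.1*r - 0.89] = 4.17*r^2 - 1.1*r + 0.1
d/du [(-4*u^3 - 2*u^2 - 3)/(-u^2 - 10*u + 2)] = 2*(2*u^4 + 40*u^3 - 2*u^2 - 7*u - 15)/(u^4 + 20*u^3 + 96*u^2 - 40*u + 4)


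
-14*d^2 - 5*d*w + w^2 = (-7*d + w)*(2*d + w)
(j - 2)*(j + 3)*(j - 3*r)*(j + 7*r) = j^4 + 4*j^3*r + j^3 - 21*j^2*r^2 + 4*j^2*r - 6*j^2 - 21*j*r^2 - 24*j*r + 126*r^2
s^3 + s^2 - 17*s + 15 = (s - 3)*(s - 1)*(s + 5)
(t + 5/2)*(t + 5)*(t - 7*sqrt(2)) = t^3 - 7*sqrt(2)*t^2 + 15*t^2/2 - 105*sqrt(2)*t/2 + 25*t/2 - 175*sqrt(2)/2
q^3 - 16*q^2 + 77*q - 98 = (q - 7)^2*(q - 2)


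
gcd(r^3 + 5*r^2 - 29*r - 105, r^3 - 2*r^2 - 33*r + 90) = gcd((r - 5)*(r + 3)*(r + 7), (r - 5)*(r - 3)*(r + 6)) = r - 5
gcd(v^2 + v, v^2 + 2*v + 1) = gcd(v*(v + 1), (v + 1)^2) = v + 1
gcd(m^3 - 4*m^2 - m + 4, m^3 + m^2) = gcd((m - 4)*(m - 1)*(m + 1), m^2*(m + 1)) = m + 1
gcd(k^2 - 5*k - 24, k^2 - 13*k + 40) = k - 8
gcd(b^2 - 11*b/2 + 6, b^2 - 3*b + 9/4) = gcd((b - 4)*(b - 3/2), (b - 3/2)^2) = b - 3/2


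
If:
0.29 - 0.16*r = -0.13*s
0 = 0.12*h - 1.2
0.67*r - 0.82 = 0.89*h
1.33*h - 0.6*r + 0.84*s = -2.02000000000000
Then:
No Solution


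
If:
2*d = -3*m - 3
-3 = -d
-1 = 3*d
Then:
No Solution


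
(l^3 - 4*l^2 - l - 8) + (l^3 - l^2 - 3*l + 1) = 2*l^3 - 5*l^2 - 4*l - 7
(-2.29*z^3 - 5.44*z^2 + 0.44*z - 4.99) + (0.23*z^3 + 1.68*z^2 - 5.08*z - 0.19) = -2.06*z^3 - 3.76*z^2 - 4.64*z - 5.18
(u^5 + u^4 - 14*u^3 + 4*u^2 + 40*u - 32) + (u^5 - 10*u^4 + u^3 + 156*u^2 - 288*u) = 2*u^5 - 9*u^4 - 13*u^3 + 160*u^2 - 248*u - 32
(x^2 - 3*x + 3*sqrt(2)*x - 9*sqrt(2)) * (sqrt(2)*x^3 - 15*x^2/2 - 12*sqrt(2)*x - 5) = sqrt(2)*x^5 - 3*sqrt(2)*x^4 - 3*x^4/2 - 69*sqrt(2)*x^3/2 + 9*x^3/2 - 77*x^2 + 207*sqrt(2)*x^2/2 - 15*sqrt(2)*x + 231*x + 45*sqrt(2)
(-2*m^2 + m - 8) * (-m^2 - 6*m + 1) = 2*m^4 + 11*m^3 + 49*m - 8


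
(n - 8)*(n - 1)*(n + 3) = n^3 - 6*n^2 - 19*n + 24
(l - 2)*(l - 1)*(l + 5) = l^3 + 2*l^2 - 13*l + 10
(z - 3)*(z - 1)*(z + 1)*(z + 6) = z^4 + 3*z^3 - 19*z^2 - 3*z + 18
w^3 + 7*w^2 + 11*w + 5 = (w + 1)^2*(w + 5)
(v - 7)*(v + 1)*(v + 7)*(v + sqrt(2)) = v^4 + v^3 + sqrt(2)*v^3 - 49*v^2 + sqrt(2)*v^2 - 49*sqrt(2)*v - 49*v - 49*sqrt(2)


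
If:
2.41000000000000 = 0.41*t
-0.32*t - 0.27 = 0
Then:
No Solution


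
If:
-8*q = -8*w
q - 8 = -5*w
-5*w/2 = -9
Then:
No Solution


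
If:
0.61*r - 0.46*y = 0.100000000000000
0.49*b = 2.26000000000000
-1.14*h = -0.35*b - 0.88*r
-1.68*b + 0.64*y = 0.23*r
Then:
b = 4.61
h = 11.26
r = 12.75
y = 16.69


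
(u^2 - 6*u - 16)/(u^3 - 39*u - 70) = (u - 8)/(u^2 - 2*u - 35)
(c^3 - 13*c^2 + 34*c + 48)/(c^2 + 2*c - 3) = (c^3 - 13*c^2 + 34*c + 48)/(c^2 + 2*c - 3)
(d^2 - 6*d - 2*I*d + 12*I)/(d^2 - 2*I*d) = (d - 6)/d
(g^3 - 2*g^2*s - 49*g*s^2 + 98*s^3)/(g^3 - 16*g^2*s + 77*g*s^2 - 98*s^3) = (-g - 7*s)/(-g + 7*s)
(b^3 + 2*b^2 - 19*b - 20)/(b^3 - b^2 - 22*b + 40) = (b + 1)/(b - 2)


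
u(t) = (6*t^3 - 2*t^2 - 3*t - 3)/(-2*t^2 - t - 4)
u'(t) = (4*t + 1)*(6*t^3 - 2*t^2 - 3*t - 3)/(-2*t^2 - t - 4)^2 + (18*t^2 - 4*t - 3)/(-2*t^2 - t - 4) = (-12*t^4 - 12*t^3 - 76*t^2 + 4*t + 9)/(4*t^4 + 4*t^3 + 17*t^2 + 8*t + 16)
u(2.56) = -3.91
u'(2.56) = -3.09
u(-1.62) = 3.79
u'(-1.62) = -3.93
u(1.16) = -0.02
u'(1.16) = -2.09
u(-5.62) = 18.10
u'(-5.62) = -3.23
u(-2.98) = 9.08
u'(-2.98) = -3.70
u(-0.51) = 0.69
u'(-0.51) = -0.75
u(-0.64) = 0.83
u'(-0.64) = -1.35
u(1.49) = -0.80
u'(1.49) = -2.56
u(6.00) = -14.67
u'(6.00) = -3.10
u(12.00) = -33.03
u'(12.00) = -3.03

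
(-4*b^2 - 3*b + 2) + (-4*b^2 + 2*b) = -8*b^2 - b + 2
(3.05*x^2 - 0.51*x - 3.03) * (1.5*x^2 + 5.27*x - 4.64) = 4.575*x^4 + 15.3085*x^3 - 21.3847*x^2 - 13.6017*x + 14.0592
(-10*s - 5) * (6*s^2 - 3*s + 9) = -60*s^3 - 75*s - 45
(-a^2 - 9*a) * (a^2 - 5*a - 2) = -a^4 - 4*a^3 + 47*a^2 + 18*a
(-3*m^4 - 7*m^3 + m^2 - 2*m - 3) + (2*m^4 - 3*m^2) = -m^4 - 7*m^3 - 2*m^2 - 2*m - 3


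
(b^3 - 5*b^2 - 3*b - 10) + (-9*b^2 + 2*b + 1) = b^3 - 14*b^2 - b - 9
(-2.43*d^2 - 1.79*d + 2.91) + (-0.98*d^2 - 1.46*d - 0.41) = -3.41*d^2 - 3.25*d + 2.5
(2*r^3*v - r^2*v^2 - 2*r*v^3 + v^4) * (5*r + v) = 10*r^4*v - 3*r^3*v^2 - 11*r^2*v^3 + 3*r*v^4 + v^5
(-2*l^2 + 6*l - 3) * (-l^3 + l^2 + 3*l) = 2*l^5 - 8*l^4 + 3*l^3 + 15*l^2 - 9*l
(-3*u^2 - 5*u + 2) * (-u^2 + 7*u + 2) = 3*u^4 - 16*u^3 - 43*u^2 + 4*u + 4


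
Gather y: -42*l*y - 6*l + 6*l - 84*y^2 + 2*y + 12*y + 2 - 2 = -84*y^2 + y*(14 - 42*l)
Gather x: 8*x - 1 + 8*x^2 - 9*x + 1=8*x^2 - x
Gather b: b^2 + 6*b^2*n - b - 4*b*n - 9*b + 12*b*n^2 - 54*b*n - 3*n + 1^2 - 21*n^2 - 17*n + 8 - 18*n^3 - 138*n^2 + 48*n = b^2*(6*n + 1) + b*(12*n^2 - 58*n - 10) - 18*n^3 - 159*n^2 + 28*n + 9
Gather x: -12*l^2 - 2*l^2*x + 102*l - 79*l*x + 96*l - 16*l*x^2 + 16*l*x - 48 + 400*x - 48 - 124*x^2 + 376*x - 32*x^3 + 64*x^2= -12*l^2 + 198*l - 32*x^3 + x^2*(-16*l - 60) + x*(-2*l^2 - 63*l + 776) - 96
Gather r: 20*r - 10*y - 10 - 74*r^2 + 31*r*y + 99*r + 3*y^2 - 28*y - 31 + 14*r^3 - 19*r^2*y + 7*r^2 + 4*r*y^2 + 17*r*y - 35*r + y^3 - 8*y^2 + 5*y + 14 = 14*r^3 + r^2*(-19*y - 67) + r*(4*y^2 + 48*y + 84) + y^3 - 5*y^2 - 33*y - 27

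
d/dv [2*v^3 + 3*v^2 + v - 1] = 6*v^2 + 6*v + 1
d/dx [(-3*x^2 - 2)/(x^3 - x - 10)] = (6*x*(-x^3 + x + 10) + (3*x^2 - 1)*(3*x^2 + 2))/(-x^3 + x + 10)^2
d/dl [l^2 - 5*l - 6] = 2*l - 5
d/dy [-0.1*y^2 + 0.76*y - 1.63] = 0.76 - 0.2*y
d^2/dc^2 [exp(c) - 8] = exp(c)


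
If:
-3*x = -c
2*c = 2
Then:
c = 1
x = 1/3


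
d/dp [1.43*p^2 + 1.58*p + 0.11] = 2.86*p + 1.58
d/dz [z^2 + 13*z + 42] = 2*z + 13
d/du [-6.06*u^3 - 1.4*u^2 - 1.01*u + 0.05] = -18.18*u^2 - 2.8*u - 1.01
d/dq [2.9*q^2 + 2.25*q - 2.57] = 5.8*q + 2.25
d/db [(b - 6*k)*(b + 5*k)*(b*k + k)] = k*(3*b^2 - 2*b*k + 2*b - 30*k^2 - k)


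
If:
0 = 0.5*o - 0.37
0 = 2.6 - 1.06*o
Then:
No Solution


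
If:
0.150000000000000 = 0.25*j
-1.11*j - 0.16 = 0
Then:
No Solution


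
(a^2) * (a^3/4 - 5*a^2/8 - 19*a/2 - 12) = a^5/4 - 5*a^4/8 - 19*a^3/2 - 12*a^2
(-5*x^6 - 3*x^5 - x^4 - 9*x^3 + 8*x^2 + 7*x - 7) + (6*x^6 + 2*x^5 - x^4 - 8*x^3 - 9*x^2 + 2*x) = x^6 - x^5 - 2*x^4 - 17*x^3 - x^2 + 9*x - 7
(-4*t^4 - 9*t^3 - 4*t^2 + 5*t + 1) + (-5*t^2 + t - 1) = -4*t^4 - 9*t^3 - 9*t^2 + 6*t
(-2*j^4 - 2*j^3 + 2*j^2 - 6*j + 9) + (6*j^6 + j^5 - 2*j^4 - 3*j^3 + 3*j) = 6*j^6 + j^5 - 4*j^4 - 5*j^3 + 2*j^2 - 3*j + 9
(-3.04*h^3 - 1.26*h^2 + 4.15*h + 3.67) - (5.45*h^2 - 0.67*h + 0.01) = -3.04*h^3 - 6.71*h^2 + 4.82*h + 3.66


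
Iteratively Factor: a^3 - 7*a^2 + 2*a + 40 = (a + 2)*(a^2 - 9*a + 20) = (a - 5)*(a + 2)*(a - 4)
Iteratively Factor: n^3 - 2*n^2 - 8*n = (n)*(n^2 - 2*n - 8) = n*(n - 4)*(n + 2)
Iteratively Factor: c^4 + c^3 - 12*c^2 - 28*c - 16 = (c + 1)*(c^3 - 12*c - 16) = (c - 4)*(c + 1)*(c^2 + 4*c + 4) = (c - 4)*(c + 1)*(c + 2)*(c + 2)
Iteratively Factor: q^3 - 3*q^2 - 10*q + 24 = (q + 3)*(q^2 - 6*q + 8) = (q - 2)*(q + 3)*(q - 4)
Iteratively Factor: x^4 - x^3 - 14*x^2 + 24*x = (x)*(x^3 - x^2 - 14*x + 24) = x*(x + 4)*(x^2 - 5*x + 6) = x*(x - 3)*(x + 4)*(x - 2)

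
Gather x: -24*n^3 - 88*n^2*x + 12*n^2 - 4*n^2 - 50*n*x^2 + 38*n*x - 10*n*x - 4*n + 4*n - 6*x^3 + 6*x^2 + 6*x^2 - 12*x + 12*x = -24*n^3 + 8*n^2 - 6*x^3 + x^2*(12 - 50*n) + x*(-88*n^2 + 28*n)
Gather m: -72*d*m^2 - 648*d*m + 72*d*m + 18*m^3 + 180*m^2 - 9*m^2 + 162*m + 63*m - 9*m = 18*m^3 + m^2*(171 - 72*d) + m*(216 - 576*d)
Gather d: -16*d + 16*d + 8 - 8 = 0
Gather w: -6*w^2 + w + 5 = -6*w^2 + w + 5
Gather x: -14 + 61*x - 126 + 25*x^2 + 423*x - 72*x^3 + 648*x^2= -72*x^3 + 673*x^2 + 484*x - 140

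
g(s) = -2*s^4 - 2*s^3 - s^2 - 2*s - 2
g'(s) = -8*s^3 - 6*s^2 - 2*s - 2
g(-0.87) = -0.85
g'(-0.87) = 0.47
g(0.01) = -2.02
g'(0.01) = -2.02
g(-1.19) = -1.68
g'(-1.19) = 5.36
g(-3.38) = -190.47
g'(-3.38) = 245.13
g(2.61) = -142.40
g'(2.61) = -190.33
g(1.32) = -17.05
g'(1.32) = -33.49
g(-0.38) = -1.32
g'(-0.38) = -1.67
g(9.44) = -17674.93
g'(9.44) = -7285.42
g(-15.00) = -94697.00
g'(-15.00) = 25678.00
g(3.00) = -233.00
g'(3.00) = -278.00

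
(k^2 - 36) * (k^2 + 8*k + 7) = k^4 + 8*k^3 - 29*k^2 - 288*k - 252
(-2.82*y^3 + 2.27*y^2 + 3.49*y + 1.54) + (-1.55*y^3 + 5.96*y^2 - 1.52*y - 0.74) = -4.37*y^3 + 8.23*y^2 + 1.97*y + 0.8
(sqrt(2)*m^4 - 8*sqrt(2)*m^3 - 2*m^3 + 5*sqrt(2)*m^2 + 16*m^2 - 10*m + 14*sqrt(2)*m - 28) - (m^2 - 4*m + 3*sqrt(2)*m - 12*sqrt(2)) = sqrt(2)*m^4 - 8*sqrt(2)*m^3 - 2*m^3 + 5*sqrt(2)*m^2 + 15*m^2 - 6*m + 11*sqrt(2)*m - 28 + 12*sqrt(2)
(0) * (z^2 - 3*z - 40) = 0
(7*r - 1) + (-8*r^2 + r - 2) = -8*r^2 + 8*r - 3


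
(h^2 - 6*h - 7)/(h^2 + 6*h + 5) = (h - 7)/(h + 5)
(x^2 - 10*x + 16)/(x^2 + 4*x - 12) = (x - 8)/(x + 6)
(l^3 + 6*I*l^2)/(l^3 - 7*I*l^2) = (l + 6*I)/(l - 7*I)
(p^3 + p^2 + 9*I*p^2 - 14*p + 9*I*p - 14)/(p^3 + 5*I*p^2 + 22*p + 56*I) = (p + 1)/(p - 4*I)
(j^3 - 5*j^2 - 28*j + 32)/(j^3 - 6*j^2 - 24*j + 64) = (j - 1)/(j - 2)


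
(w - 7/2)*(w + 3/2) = w^2 - 2*w - 21/4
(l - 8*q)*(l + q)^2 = l^3 - 6*l^2*q - 15*l*q^2 - 8*q^3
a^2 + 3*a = a*(a + 3)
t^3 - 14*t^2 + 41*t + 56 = (t - 8)*(t - 7)*(t + 1)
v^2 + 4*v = v*(v + 4)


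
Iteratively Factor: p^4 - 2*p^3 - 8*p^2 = (p + 2)*(p^3 - 4*p^2) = p*(p + 2)*(p^2 - 4*p) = p*(p - 4)*(p + 2)*(p)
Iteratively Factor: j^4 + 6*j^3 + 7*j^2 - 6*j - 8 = (j + 1)*(j^3 + 5*j^2 + 2*j - 8) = (j + 1)*(j + 4)*(j^2 + j - 2) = (j + 1)*(j + 2)*(j + 4)*(j - 1)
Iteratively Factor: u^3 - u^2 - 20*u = (u - 5)*(u^2 + 4*u) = u*(u - 5)*(u + 4)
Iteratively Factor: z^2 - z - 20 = (z + 4)*(z - 5)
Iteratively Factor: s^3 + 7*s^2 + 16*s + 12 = (s + 2)*(s^2 + 5*s + 6) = (s + 2)^2*(s + 3)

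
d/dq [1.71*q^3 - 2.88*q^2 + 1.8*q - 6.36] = 5.13*q^2 - 5.76*q + 1.8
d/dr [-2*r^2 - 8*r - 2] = -4*r - 8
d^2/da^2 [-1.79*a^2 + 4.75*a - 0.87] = -3.58000000000000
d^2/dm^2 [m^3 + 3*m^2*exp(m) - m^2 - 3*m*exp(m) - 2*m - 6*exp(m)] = 3*m^2*exp(m) + 9*m*exp(m) + 6*m - 6*exp(m) - 2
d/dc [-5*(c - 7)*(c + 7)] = -10*c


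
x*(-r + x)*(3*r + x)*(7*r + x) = -21*r^3*x + 11*r^2*x^2 + 9*r*x^3 + x^4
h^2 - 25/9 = (h - 5/3)*(h + 5/3)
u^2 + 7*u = u*(u + 7)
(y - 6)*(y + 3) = y^2 - 3*y - 18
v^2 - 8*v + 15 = (v - 5)*(v - 3)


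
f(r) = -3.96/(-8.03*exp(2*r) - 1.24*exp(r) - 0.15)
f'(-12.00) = 0.00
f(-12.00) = 26.40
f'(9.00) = 0.00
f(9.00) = 0.00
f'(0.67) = -0.23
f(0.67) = 0.12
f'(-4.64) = -2.01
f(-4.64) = 24.34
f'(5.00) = -0.00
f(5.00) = 0.00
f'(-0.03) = -0.81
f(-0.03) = 0.44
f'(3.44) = -0.00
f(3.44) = 0.00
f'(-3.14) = -6.93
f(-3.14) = 18.11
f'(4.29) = -0.00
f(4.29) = 0.00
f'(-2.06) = -8.63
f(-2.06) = 9.03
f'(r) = -3.96*(16.06*exp(2*r) + 1.24*exp(r))/(-8.03*exp(2*r) - 1.24*exp(r) - 0.15)^2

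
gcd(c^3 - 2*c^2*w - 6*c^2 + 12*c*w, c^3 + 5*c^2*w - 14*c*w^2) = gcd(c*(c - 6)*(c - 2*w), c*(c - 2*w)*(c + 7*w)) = -c^2 + 2*c*w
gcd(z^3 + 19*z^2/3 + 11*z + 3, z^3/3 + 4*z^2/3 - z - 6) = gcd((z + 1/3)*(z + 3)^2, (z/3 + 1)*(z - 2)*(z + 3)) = z^2 + 6*z + 9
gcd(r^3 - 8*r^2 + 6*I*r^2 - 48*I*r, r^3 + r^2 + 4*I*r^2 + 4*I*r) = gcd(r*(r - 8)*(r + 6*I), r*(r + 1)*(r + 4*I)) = r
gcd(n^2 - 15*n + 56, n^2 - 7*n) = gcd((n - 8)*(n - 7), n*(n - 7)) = n - 7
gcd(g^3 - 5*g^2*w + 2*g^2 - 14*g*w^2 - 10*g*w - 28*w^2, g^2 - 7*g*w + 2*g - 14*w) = -g^2 + 7*g*w - 2*g + 14*w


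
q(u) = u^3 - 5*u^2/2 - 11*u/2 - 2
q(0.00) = -2.00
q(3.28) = -11.65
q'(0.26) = -6.60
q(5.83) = 79.12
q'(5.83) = 67.32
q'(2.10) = -2.77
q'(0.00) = -5.50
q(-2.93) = -32.50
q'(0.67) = -7.50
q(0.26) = -3.58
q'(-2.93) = 34.90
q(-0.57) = 0.14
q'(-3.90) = 59.63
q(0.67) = -6.51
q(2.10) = -15.31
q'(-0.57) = -1.68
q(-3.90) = -77.89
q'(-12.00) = 486.50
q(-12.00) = -2024.00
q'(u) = 3*u^2 - 5*u - 11/2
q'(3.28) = 10.38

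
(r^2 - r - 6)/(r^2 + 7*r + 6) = (r^2 - r - 6)/(r^2 + 7*r + 6)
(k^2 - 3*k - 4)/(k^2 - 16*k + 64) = (k^2 - 3*k - 4)/(k^2 - 16*k + 64)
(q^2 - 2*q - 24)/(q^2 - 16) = (q - 6)/(q - 4)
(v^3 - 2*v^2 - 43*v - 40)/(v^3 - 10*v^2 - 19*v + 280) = (v + 1)/(v - 7)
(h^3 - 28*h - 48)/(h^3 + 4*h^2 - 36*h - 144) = (h + 2)/(h + 6)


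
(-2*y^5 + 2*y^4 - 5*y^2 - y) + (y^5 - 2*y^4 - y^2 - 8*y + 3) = -y^5 - 6*y^2 - 9*y + 3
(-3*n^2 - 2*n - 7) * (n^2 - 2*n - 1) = -3*n^4 + 4*n^3 + 16*n + 7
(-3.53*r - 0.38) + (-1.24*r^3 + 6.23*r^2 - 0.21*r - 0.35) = -1.24*r^3 + 6.23*r^2 - 3.74*r - 0.73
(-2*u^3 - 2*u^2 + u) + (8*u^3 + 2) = 6*u^3 - 2*u^2 + u + 2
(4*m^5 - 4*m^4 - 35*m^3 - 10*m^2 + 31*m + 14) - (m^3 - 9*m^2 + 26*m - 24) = 4*m^5 - 4*m^4 - 36*m^3 - m^2 + 5*m + 38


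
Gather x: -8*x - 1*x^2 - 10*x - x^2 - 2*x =-2*x^2 - 20*x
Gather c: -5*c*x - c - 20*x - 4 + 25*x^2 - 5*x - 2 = c*(-5*x - 1) + 25*x^2 - 25*x - 6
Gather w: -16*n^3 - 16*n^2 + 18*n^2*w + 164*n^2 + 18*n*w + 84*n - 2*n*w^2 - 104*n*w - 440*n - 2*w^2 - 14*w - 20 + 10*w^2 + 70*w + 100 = -16*n^3 + 148*n^2 - 356*n + w^2*(8 - 2*n) + w*(18*n^2 - 86*n + 56) + 80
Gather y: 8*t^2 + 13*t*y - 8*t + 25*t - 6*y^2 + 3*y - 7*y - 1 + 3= 8*t^2 + 17*t - 6*y^2 + y*(13*t - 4) + 2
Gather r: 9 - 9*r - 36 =-9*r - 27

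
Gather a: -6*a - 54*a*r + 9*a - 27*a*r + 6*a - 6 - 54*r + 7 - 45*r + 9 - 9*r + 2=a*(9 - 81*r) - 108*r + 12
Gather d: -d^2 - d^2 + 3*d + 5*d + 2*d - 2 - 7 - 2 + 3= -2*d^2 + 10*d - 8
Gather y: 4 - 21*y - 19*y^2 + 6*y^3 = 6*y^3 - 19*y^2 - 21*y + 4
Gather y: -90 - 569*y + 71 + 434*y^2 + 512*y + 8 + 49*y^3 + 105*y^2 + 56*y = 49*y^3 + 539*y^2 - y - 11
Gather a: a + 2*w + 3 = a + 2*w + 3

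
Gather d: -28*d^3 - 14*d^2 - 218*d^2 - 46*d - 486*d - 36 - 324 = -28*d^3 - 232*d^2 - 532*d - 360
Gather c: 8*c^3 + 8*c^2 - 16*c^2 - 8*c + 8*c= 8*c^3 - 8*c^2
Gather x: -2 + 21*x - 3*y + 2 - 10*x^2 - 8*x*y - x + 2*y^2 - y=-10*x^2 + x*(20 - 8*y) + 2*y^2 - 4*y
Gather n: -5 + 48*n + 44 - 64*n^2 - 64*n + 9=-64*n^2 - 16*n + 48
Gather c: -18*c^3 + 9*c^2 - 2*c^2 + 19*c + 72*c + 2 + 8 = -18*c^3 + 7*c^2 + 91*c + 10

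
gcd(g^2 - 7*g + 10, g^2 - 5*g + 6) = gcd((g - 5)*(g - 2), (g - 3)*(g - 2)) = g - 2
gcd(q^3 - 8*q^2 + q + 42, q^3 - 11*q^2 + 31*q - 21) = q^2 - 10*q + 21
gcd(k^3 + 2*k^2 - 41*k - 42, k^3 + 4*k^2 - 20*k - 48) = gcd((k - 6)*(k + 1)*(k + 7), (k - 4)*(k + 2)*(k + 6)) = 1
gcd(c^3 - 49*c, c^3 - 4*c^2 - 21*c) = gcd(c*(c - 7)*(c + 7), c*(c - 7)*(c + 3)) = c^2 - 7*c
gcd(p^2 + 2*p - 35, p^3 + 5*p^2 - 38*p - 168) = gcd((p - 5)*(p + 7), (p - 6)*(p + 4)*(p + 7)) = p + 7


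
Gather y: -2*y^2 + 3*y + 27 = -2*y^2 + 3*y + 27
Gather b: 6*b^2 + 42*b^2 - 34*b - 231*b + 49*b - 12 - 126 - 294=48*b^2 - 216*b - 432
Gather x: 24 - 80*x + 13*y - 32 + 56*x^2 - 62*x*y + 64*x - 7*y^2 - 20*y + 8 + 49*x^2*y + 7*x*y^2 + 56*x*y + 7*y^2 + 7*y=x^2*(49*y + 56) + x*(7*y^2 - 6*y - 16)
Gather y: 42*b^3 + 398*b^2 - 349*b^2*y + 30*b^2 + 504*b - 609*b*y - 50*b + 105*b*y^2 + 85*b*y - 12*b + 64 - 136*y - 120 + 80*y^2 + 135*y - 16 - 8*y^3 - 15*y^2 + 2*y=42*b^3 + 428*b^2 + 442*b - 8*y^3 + y^2*(105*b + 65) + y*(-349*b^2 - 524*b + 1) - 72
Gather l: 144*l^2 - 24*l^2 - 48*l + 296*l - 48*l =120*l^2 + 200*l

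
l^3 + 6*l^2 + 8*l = l*(l + 2)*(l + 4)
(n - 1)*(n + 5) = n^2 + 4*n - 5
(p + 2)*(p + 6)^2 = p^3 + 14*p^2 + 60*p + 72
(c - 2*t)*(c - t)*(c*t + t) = c^3*t - 3*c^2*t^2 + c^2*t + 2*c*t^3 - 3*c*t^2 + 2*t^3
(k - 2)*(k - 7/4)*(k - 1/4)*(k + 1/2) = k^4 - 7*k^3/2 + 39*k^2/16 + 43*k/32 - 7/16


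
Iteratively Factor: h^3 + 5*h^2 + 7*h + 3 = (h + 1)*(h^2 + 4*h + 3) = (h + 1)^2*(h + 3)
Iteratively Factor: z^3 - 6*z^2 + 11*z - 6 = (z - 3)*(z^2 - 3*z + 2) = (z - 3)*(z - 1)*(z - 2)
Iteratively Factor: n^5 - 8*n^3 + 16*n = (n - 2)*(n^4 + 2*n^3 - 4*n^2 - 8*n) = (n - 2)^2*(n^3 + 4*n^2 + 4*n) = (n - 2)^2*(n + 2)*(n^2 + 2*n) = n*(n - 2)^2*(n + 2)*(n + 2)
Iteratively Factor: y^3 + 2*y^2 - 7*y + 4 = (y + 4)*(y^2 - 2*y + 1) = (y - 1)*(y + 4)*(y - 1)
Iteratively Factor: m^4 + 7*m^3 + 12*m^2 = (m + 4)*(m^3 + 3*m^2) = m*(m + 4)*(m^2 + 3*m) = m*(m + 3)*(m + 4)*(m)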